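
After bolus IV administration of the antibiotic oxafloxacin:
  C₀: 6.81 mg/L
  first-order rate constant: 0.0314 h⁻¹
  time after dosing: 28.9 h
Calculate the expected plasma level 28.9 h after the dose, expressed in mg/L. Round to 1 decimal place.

C = C₀ · e^(−k·t) = 6.810 × e^(−0.03140 × 28.9)
  = 6.810 × 0.4035 = 2.748 mg/L

2.7 mg/L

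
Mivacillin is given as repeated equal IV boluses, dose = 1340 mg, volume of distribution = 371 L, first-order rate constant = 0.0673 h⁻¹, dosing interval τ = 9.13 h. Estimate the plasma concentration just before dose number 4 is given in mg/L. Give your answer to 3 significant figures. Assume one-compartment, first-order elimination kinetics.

C₀ per dose = Dose / Vd = 1340 / 371 = 3.612 mg/L
Fraction remaining after one interval: r = e^(−kτ) = e^(−0.06730 × 9.13) = 0.5409
Before dose 4, 3 doses have been given (aged 1τ, 2τ, 3τ).
C_trough = C₀ × (r + r² + … + r^3) = C₀ × r(1−r^3)/(1−r)
        = 3.612 × 0.5409 × (1 − 0.1583) / (1 − 0.5409) = 3.582 mg/L

3.58 mg/L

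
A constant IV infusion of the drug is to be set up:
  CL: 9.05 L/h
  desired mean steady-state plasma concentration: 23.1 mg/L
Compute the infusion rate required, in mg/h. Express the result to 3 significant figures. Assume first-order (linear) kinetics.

209 mg/h

At steady state, infusion rate R₀ = Css × CL = 23.1 × 9.050 = 209.1 mg/h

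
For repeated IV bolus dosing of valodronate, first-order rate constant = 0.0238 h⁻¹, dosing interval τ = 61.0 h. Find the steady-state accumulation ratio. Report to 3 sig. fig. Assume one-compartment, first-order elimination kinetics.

1.31

e^(−kτ) = e^(−0.02380 × 61.0) = 0.2341
Accumulation ratio R = 1 / (1 − e^(−kτ)) = 1 / (1 − 0.2341) = 1.306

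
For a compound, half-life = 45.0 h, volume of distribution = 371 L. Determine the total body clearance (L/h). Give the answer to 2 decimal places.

k = ln2 / t½ = 0.693147 / 45.0 = 0.01540 h⁻¹
CL = k × Vd = 0.01540 × 371 = 5.713 L/h

5.71 L/h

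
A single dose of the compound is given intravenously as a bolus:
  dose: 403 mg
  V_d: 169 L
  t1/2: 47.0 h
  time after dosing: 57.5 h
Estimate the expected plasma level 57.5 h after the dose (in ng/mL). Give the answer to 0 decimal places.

C₀ = Dose / Vd = 403.0 / 169 = 2.385 mg/L
k = ln2 / t½ = 0.693147 / 47.0 = 0.01475 h⁻¹
C = C₀ · e^(−k·t) = 2.385 × e^(−0.01475 × 57.5)
  = 2.385 × 0.4282 = 1.021 mg/L
Convert: 1.021 mg/L × 1000 = 1021 ng/mL

1021 ng/mL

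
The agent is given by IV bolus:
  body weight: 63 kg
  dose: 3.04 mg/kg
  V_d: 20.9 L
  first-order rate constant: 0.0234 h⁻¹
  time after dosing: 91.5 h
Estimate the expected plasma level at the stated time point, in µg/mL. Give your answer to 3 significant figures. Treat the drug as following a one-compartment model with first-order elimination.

Total dose = 3.04 × 63 = 191.5 mg
C₀ = Dose / Vd = 191.5 / 20.9 = 9.163 mg/L
C = C₀ · e^(−k·t) = 9.163 × e^(−0.02340 × 91.5)
  = 9.163 × 0.1175 = 1.077 mg/L
(1.077 mg/L = 1.077 µg/mL)

1.08 µg/mL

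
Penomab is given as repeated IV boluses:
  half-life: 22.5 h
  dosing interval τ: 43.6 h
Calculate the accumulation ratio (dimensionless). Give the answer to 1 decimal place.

k = ln2 / t½ = 0.693147 / 22.5 = 0.03081 h⁻¹
e^(−kτ) = e^(−0.03081 × 43.6) = 0.2610
Accumulation ratio R = 1 / (1 − e^(−kτ)) = 1 / (1 − 0.2610) = 1.353

1.4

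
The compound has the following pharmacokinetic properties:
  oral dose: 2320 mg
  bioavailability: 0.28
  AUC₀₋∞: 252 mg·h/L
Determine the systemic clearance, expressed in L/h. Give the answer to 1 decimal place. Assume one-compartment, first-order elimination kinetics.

2.6 L/h

CL = F·Dose / AUC = 0.28 × 2320 / 252 = 2.578 L/h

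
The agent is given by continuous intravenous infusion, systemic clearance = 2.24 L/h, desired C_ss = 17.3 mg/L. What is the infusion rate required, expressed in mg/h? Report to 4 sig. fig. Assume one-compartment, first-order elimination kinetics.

At steady state, infusion rate R₀ = Css × CL = 17.3 × 2.240 = 38.75 mg/h

38.75 mg/h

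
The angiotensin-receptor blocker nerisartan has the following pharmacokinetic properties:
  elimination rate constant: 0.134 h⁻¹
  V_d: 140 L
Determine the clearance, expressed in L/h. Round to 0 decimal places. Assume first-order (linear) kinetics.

19 L/h

CL = k × Vd = 0.134 × 140 = 18.76 L/h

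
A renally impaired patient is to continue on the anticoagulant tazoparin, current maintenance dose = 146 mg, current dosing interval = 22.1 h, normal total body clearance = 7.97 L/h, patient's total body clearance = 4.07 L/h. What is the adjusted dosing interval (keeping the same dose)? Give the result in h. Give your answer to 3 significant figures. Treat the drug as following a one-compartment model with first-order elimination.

To keep the same average steady-state level, dosing rate must scale with clearance.
CL ratio = 4.07 / 7.97 = 0.5107
New interval (same dose) = 22.1 / 0.5107 = 43.27 h

43.3 h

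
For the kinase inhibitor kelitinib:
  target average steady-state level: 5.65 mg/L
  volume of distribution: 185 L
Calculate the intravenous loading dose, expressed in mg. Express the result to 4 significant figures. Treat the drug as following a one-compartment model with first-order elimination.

1045 mg

LD = Css × Vd = 5.65 × 185 = 1045 mg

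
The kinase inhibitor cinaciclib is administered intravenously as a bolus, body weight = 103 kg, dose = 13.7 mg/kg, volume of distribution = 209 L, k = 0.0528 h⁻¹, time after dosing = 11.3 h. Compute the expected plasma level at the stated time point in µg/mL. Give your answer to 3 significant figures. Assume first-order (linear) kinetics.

Total dose = 13.7 × 103 = 1411 mg
C₀ = Dose / Vd = 1411 / 209 = 6.751 mg/L
C = C₀ · e^(−k·t) = 6.751 × e^(−0.05280 × 11.3)
  = 6.751 × 0.5507 = 3.718 mg/L
(3.718 mg/L = 3.718 µg/mL)

3.72 µg/mL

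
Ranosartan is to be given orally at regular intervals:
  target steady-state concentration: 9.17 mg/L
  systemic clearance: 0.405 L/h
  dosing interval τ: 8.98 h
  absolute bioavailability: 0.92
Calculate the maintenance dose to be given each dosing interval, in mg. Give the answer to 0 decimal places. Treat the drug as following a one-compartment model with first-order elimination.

36 mg

At steady state, F × (Dose/τ) = Css × CL.
Dose = Css × CL × τ / F = 9.17 × 0.4050 × 8.98 / 0.92 = 36.25 mg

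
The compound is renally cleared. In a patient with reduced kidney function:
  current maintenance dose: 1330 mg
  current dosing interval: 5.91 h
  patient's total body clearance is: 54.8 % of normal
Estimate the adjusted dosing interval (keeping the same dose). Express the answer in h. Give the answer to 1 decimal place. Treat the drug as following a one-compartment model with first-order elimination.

To keep the same average steady-state level, dosing rate must scale with clearance.
CL ratio = 54.8 / 100 = 0.5480
New interval (same dose) = 5.91 / 0.5480 = 10.78 h

10.8 h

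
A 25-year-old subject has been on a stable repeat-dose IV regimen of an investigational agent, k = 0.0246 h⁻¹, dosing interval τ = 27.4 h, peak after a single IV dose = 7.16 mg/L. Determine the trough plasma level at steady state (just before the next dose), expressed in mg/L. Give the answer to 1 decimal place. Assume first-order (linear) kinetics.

7.4 mg/L

e^(−kτ) = e^(−0.02460 × 27.4) = 0.5096
Accumulation ratio R = 1 / (1 − e^(−kτ)) = 1 / (1 − 0.5096) = 2.039
Steady-state trough = C₀ × R × e^(−kτ) = 7.16 × 2.039 × 0.5096 = 7.440 mg/L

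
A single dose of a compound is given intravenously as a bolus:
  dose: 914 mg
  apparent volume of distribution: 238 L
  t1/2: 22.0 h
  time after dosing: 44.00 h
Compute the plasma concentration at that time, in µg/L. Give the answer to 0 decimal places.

960 µg/L

C₀ = Dose / Vd = 914.0 / 238 = 3.840 mg/L
k = ln2 / t½ = 0.693147 / 22.0 = 0.03151 h⁻¹
t / t½ = 44.00 / 22.0 = 2 half-lives
C = C₀ × (1/2)^2 = 3.840 × 0.2500 = 0.9600 mg/L
Convert: 0.9600 mg/L × 1000 = 960.0 µg/L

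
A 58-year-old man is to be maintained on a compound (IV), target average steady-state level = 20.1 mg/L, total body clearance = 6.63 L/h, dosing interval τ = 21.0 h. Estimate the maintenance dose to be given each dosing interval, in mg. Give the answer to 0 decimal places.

2799 mg

At steady state, Dose/τ = Css × CL.
Dose = Css × CL × τ = 20.1 × 6.630 × 21.0 = 2799 mg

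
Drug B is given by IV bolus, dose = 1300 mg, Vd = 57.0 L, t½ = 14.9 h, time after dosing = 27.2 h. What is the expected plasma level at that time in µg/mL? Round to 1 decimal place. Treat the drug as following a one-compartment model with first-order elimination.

6.4 µg/mL

C₀ = Dose / Vd = 1300 / 57.0 = 22.81 mg/L
k = ln2 / t½ = 0.693147 / 14.9 = 0.04652 h⁻¹
C = C₀ · e^(−k·t) = 22.81 × e^(−0.04652 × 27.2)
  = 22.81 × 0.2821 = 6.435 mg/L
(6.435 mg/L = 6.435 µg/mL)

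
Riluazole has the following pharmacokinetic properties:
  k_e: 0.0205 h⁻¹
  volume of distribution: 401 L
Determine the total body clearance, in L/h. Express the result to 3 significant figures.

CL = k × Vd = 0.0205 × 401 = 8.221 L/h

8.22 L/h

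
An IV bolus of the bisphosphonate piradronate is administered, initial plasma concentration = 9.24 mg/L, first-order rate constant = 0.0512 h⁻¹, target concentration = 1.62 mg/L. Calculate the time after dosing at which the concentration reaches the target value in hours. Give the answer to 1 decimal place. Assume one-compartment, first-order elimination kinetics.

34.0 h

t = ln(C₀ / C) / k = ln(9.240 / 1.62) / 0.05120
  = ln(5.704) / 0.05120 = 1.741 / 0.05120 = 34.00 h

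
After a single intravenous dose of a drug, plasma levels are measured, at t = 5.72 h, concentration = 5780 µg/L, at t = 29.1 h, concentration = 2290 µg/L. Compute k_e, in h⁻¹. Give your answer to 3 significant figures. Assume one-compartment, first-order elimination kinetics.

0.0396 h⁻¹

k = ln(C₁/C₂) / (t₂ − t₁) = ln(5780/2290) / (29.1 − 5.72)
  = 0.9259 / 23.38 = 0.03960 h⁻¹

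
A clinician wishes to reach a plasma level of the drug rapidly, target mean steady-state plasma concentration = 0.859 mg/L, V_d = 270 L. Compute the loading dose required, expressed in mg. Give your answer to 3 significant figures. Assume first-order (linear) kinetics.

232 mg

LD = Css × Vd = 0.859 × 270 = 231.9 mg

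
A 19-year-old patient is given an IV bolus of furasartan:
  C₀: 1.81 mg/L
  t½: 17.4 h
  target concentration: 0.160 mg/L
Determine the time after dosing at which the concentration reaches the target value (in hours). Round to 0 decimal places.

k = ln2 / t½ = 0.693147 / 17.4 = 0.03984 h⁻¹
t = ln(C₀ / C) / k = ln(1.810 / 0.160) / 0.03984
  = ln(11.31) / 0.03984 = 2.426 / 0.03984 = 60.89 h

61 h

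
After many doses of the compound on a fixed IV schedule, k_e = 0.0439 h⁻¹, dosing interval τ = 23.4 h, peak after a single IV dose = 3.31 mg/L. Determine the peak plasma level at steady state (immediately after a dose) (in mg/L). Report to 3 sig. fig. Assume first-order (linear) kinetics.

5.16 mg/L

e^(−kτ) = e^(−0.04390 × 23.4) = 0.3580
Accumulation ratio R = 1 / (1 − e^(−kτ)) = 1 / (1 − 0.3580) = 1.558
Steady-state peak = C₀ × R = 3.31 × 1.558 = 5.157 mg/L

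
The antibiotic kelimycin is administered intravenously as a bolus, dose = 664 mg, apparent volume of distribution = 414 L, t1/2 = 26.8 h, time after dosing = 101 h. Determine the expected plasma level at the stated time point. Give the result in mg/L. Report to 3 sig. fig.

C₀ = Dose / Vd = 664.0 / 414 = 1.604 mg/L
k = ln2 / t½ = 0.693147 / 26.8 = 0.02586 h⁻¹
C = C₀ · e^(−k·t) = 1.604 × e^(−0.02586 × 101)
  = 1.604 × 0.07340 = 0.1177 mg/L

0.118 mg/L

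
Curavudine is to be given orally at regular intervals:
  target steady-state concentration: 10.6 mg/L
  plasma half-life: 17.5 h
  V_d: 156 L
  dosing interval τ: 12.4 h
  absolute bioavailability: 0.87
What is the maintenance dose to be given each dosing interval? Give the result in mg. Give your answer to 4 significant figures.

k = ln2 / t½ = 0.693147 / 17.5 = 0.03961 h⁻¹
CL = k × Vd = 0.03961 × 156 = 6.179 L/h
At steady state, F × (Dose/τ) = Css × CL.
Dose = Css × CL × τ / F = 10.6 × 6.179 × 12.4 / 0.87 = 933.5 mg

933.5 mg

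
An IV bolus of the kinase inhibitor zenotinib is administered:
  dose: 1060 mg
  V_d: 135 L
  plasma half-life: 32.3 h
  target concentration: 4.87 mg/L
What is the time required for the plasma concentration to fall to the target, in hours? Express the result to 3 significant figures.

C₀ = Dose / Vd = 1060 / 135 = 7.852 mg/L
k = ln2 / t½ = 0.693147 / 32.3 = 0.02146 h⁻¹
t = ln(C₀ / C) / k = ln(7.852 / 4.87) / 0.02146
  = ln(1.612) / 0.02146 = 0.4775 / 0.02146 = 22.25 h

22.3 h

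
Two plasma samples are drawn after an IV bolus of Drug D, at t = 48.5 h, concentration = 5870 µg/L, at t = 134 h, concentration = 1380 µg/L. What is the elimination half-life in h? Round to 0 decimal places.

k = ln(C₁/C₂) / (t₂ − t₁) = ln(5870/1380) / (134 − 48.5)
  = 1.448 / 85.50 = 0.01694 h⁻¹
t½ = ln2 / k = 0.693147 / 0.01694 = 40.92 h

41 h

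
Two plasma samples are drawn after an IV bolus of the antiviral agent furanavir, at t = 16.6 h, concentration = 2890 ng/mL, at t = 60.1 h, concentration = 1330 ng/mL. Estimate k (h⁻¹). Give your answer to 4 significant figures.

0.01784 h⁻¹

k = ln(C₁/C₂) / (t₂ − t₁) = ln(2890/1330) / (60.1 − 16.6)
  = 0.7761 / 43.50 = 0.01784 h⁻¹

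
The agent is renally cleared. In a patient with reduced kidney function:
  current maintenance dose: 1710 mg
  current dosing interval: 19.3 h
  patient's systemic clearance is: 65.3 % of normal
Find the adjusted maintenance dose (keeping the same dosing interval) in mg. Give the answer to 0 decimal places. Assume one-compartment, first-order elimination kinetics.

1117 mg

To keep the same average steady-state level, dosing rate must scale with clearance.
CL ratio = 65.3 / 100 = 0.6530
New dose (same interval) = 1710 × 0.6530 = 1117 mg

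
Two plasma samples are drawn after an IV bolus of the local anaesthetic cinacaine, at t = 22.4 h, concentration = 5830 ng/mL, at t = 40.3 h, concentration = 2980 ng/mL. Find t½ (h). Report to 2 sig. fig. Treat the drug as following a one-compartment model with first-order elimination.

18 h

k = ln(C₁/C₂) / (t₂ − t₁) = ln(5830/2980) / (40.3 − 22.4)
  = 0.6711 / 17.90 = 0.03749 h⁻¹
t½ = ln2 / k = 0.693147 / 0.03749 = 18.49 h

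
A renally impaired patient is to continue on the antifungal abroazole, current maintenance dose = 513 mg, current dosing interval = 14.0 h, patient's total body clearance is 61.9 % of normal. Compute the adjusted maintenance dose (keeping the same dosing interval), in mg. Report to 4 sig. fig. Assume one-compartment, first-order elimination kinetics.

To keep the same average steady-state level, dosing rate must scale with clearance.
CL ratio = 61.9 / 100 = 0.6190
New dose (same interval) = 513 × 0.6190 = 317.5 mg

317.5 mg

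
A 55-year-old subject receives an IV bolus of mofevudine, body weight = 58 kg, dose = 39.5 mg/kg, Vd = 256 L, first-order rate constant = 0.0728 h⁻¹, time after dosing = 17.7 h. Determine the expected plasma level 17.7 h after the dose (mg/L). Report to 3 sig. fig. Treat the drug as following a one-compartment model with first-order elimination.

2.47 mg/L

Total dose = 39.5 × 58 = 2291 mg
C₀ = Dose / Vd = 2291 / 256 = 8.949 mg/L
C = C₀ · e^(−k·t) = 8.949 × e^(−0.07280 × 17.7)
  = 8.949 × 0.2757 = 2.467 mg/L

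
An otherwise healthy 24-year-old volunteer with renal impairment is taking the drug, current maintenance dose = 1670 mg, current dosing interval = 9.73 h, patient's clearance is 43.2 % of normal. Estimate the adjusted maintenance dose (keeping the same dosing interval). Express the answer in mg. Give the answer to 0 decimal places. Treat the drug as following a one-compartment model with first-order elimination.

To keep the same average steady-state level, dosing rate must scale with clearance.
CL ratio = 43.2 / 100 = 0.4320
New dose (same interval) = 1670 × 0.4320 = 721.4 mg

721 mg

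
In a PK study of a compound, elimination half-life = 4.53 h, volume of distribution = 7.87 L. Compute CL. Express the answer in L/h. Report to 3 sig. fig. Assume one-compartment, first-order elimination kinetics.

k = ln2 / t½ = 0.693147 / 4.53 = 0.1530 h⁻¹
CL = k × Vd = 0.1530 × 7.87 = 1.204 L/h

1.20 L/h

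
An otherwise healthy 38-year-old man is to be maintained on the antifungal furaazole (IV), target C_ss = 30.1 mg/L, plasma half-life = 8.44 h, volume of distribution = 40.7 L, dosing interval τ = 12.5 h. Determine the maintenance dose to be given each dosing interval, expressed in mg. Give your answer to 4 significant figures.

1258 mg

k = ln2 / t½ = 0.693147 / 8.44 = 0.08213 h⁻¹
CL = k × Vd = 0.08213 × 40.7 = 3.343 L/h
At steady state, Dose/τ = Css × CL.
Dose = Css × CL × τ = 30.1 × 3.343 × 12.5 = 1258 mg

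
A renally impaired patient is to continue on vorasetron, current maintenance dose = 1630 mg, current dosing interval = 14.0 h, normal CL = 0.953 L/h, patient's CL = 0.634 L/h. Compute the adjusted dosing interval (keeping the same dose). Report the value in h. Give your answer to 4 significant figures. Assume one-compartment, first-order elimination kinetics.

To keep the same average steady-state level, dosing rate must scale with clearance.
CL ratio = 0.634 / 0.953 = 0.6653
New interval (same dose) = 14.0 / 0.6653 = 21.04 h

21.04 h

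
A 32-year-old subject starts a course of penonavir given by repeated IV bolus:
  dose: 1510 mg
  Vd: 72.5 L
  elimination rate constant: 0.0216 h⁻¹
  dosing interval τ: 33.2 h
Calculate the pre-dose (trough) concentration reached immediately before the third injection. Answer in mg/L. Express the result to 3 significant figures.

15.1 mg/L

C₀ per dose = Dose / Vd = 1510 / 72.5 = 20.83 mg/L
Fraction remaining after one interval: r = e^(−kτ) = e^(−0.02160 × 33.2) = 0.4882
Before dose 3, 2 doses have been given (aged 1τ, 2τ).
C_trough = C₀ × (r + r²) = 20.83 × (0.4882 + 0.2383) = 15.13 mg/L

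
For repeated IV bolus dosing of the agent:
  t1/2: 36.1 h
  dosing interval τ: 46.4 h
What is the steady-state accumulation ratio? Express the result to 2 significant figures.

k = ln2 / t½ = 0.693147 / 36.1 = 0.01920 h⁻¹
e^(−kτ) = e^(−0.01920 × 46.4) = 0.4103
Accumulation ratio R = 1 / (1 − e^(−kτ)) = 1 / (1 − 0.4103) = 1.696

1.7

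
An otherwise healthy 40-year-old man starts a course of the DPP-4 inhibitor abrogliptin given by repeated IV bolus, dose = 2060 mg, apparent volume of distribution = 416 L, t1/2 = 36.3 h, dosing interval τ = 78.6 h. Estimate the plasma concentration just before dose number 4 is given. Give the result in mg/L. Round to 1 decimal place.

1.4 mg/L

C₀ per dose = Dose / Vd = 2060 / 416 = 4.952 mg/L
k = ln2 / t½ = 0.693147 / 36.3 = 0.01909 h⁻¹
Fraction remaining after one interval: r = e^(−kτ) = e^(−0.01909 × 78.6) = 0.2230
Before dose 4, 3 doses have been given (aged 1τ, 2τ, 3τ).
C_trough = C₀ × (r + r² + … + r^3) = C₀ × r(1−r^3)/(1−r)
        = 4.952 × 0.2230 × (1 − 0.01109) / (1 − 0.2230) = 1.405 mg/L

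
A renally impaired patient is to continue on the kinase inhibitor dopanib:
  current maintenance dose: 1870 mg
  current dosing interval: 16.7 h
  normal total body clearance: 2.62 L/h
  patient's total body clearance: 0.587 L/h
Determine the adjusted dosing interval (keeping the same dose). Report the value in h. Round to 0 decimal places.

To keep the same average steady-state level, dosing rate must scale with clearance.
CL ratio = 0.587 / 2.62 = 0.2240
New interval (same dose) = 16.7 / 0.2240 = 74.55 h

75 h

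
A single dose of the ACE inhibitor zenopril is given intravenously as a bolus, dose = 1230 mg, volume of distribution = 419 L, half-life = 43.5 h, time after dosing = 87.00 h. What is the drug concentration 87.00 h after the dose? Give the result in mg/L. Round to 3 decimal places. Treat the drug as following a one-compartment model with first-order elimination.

C₀ = Dose / Vd = 1230 / 419 = 2.936 mg/L
k = ln2 / t½ = 0.693147 / 43.5 = 0.01593 h⁻¹
t / t½ = 87.00 / 43.5 = 2 half-lives
C = C₀ × (1/2)^2 = 2.936 × 0.2500 = 0.7340 mg/L

0.734 mg/L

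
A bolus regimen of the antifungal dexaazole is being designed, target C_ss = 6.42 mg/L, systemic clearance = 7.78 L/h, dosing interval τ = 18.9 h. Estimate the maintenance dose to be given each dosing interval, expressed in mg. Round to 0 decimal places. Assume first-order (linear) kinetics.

944 mg

At steady state, Dose/τ = Css × CL.
Dose = Css × CL × τ = 6.42 × 7.780 × 18.9 = 944.0 mg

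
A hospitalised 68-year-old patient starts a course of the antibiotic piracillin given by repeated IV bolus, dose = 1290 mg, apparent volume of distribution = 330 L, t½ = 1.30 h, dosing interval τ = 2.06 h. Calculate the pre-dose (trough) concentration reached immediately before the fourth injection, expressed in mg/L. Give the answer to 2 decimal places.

1.88 mg/L

C₀ per dose = Dose / Vd = 1290 / 330 = 3.909 mg/L
k = ln2 / t½ = 0.693147 / 1.30 = 0.5332 h⁻¹
Fraction remaining after one interval: r = e^(−kτ) = e^(−0.5332 × 2.06) = 0.3334
Before dose 4, 3 doses have been given (aged 1τ, 2τ, 3τ).
C_trough = C₀ × (r + r² + … + r^3) = C₀ × r(1−r^3)/(1−r)
        = 3.909 × 0.3334 × (1 − 0.03706) / (1 − 0.3334) = 1.883 mg/L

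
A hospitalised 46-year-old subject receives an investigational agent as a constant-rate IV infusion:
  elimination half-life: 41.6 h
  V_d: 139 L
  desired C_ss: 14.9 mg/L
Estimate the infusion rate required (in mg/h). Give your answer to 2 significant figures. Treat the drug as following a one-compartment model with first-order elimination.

35 mg/h

k = ln2 / t½ = 0.693147 / 41.6 = 0.01666 h⁻¹
CL = k × Vd = 0.01666 × 139 = 2.316 L/h
At steady state, infusion rate R₀ = Css × CL = 14.9 × 2.316 = 34.51 mg/h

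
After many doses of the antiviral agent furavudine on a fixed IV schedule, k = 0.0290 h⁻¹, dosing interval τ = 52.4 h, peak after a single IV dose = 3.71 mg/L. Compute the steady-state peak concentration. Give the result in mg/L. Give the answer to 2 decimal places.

e^(−kτ) = e^(−0.02900 × 52.4) = 0.2188
Accumulation ratio R = 1 / (1 − e^(−kτ)) = 1 / (1 − 0.2188) = 1.280
Steady-state peak = C₀ × R = 3.71 × 1.280 = 4.749 mg/L

4.75 mg/L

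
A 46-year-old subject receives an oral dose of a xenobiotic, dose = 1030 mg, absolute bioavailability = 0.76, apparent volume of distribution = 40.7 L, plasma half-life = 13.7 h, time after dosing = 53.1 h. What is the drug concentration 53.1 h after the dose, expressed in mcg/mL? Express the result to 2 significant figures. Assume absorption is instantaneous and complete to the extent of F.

1.3 mcg/mL

Amount reaching circulation = F × Dose = 0.76 × 1030 = 782.8 mg
C₀ = F·Dose / Vd = 782.8 / 40.7 = 19.23 mg/L
k = ln2 / t½ = 0.693147 / 13.7 = 0.05059 h⁻¹
C = C₀ · e^(−k·t) = 19.23 × e^(−0.05059 × 53.1)
  = 19.23 × 0.06813 = 1.310 mg/L
(1.310 mg/L = 1.310 mcg/mL)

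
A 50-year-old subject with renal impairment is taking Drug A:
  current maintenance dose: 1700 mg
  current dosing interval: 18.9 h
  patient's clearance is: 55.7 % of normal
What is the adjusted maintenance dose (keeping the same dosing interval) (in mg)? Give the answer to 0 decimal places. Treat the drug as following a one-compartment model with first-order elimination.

947 mg

To keep the same average steady-state level, dosing rate must scale with clearance.
CL ratio = 55.7 / 100 = 0.5570
New dose (same interval) = 1700 × 0.5570 = 946.9 mg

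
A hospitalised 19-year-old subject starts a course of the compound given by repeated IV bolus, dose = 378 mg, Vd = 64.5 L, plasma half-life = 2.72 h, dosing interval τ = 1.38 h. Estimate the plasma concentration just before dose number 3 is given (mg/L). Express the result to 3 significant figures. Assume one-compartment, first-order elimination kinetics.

C₀ per dose = Dose / Vd = 378 / 64.5 = 5.860 mg/L
k = ln2 / t½ = 0.693147 / 2.72 = 0.2548 h⁻¹
Fraction remaining after one interval: r = e^(−kτ) = e^(−0.2548 × 1.38) = 0.7035
Before dose 3, 2 doses have been given (aged 1τ, 2τ).
C_trough = C₀ × (r + r²) = 5.860 × (0.7035 + 0.4949) = 7.023 mg/L

7.02 mg/L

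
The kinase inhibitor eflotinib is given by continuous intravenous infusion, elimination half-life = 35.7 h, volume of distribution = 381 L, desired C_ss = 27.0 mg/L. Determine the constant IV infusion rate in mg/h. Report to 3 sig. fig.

k = ln2 / t½ = 0.693147 / 35.7 = 0.01942 h⁻¹
CL = k × Vd = 0.01942 × 381 = 7.399 L/h
At steady state, infusion rate R₀ = Css × CL = 27.0 × 7.399 = 199.8 mg/h

200 mg/h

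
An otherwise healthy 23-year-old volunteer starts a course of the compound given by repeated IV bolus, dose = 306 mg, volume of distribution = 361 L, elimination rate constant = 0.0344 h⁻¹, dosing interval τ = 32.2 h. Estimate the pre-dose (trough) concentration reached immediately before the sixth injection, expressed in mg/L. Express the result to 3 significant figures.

0.416 mg/L

C₀ per dose = Dose / Vd = 306 / 361 = 0.8476 mg/L
Fraction remaining after one interval: r = e^(−kτ) = e^(−0.03440 × 32.2) = 0.3303
Before dose 6, 5 doses have been given (aged 1τ, 2τ, 3τ, 4τ, 5τ).
C_trough = C₀ × (r + r² + … + r^5) = C₀ × r(1−r^5)/(1−r)
        = 0.8476 × 0.3303 × (1 − 0.003931) / (1 − 0.3303) = 0.4164 mg/L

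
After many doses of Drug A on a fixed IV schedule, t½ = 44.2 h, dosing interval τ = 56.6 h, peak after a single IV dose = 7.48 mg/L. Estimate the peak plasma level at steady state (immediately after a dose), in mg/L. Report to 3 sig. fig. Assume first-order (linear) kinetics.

12.7 mg/L

k = ln2 / t½ = 0.693147 / 44.2 = 0.01568 h⁻¹
e^(−kτ) = e^(−0.01568 × 56.6) = 0.4117
Accumulation ratio R = 1 / (1 − e^(−kτ)) = 1 / (1 − 0.4117) = 1.700
Steady-state peak = C₀ × R = 7.48 × 1.700 = 12.72 mg/L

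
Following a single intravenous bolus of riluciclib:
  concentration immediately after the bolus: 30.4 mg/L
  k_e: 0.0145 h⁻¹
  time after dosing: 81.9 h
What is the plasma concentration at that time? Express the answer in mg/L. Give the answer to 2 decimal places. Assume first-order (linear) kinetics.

C = C₀ · e^(−k·t) = 30.40 × e^(−0.01450 × 81.9)
  = 30.40 × 0.3050 = 9.272 mg/L

9.27 mg/L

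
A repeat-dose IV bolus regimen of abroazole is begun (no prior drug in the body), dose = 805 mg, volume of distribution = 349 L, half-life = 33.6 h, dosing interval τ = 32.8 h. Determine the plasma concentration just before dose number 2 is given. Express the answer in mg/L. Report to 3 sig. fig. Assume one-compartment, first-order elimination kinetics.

1.17 mg/L

C₀ per dose = Dose / Vd = 805 / 349 = 2.307 mg/L
k = ln2 / t½ = 0.693147 / 33.6 = 0.02063 h⁻¹
Fraction remaining after one interval: r = e^(−kτ) = e^(−0.02063 × 32.8) = 0.5083
Before dose 2, 1 dose has been given (aged 1τ).
C_trough = C₀ × r = 2.307 × 0.5083 = 1.173 mg/L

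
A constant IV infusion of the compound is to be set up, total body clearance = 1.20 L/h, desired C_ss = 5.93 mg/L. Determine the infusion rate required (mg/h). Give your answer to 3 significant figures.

7.12 mg/h

At steady state, infusion rate R₀ = Css × CL = 5.93 × 1.200 = 7.116 mg/h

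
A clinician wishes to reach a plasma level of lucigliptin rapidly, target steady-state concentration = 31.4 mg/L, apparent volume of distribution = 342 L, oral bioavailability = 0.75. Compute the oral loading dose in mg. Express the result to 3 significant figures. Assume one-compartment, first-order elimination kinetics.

14300 mg

LD = Css × Vd / F = 31.4 × 342 / 0.75 = 14320 mg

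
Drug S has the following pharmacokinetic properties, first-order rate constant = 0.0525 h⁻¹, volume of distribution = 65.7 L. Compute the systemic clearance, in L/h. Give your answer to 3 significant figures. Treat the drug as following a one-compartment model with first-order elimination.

CL = k × Vd = 0.0525 × 65.7 = 3.449 L/h

3.45 L/h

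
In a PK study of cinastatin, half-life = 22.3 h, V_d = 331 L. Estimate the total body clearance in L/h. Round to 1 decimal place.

10.3 L/h

k = ln2 / t½ = 0.693147 / 22.3 = 0.03108 h⁻¹
CL = k × Vd = 0.03108 × 331 = 10.29 L/h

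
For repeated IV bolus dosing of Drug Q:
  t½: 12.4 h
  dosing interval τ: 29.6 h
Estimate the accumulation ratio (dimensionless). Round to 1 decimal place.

1.2

k = ln2 / t½ = 0.693147 / 12.4 = 0.05590 h⁻¹
e^(−kτ) = e^(−0.05590 × 29.6) = 0.1912
Accumulation ratio R = 1 / (1 − e^(−kτ)) = 1 / (1 − 0.1912) = 1.236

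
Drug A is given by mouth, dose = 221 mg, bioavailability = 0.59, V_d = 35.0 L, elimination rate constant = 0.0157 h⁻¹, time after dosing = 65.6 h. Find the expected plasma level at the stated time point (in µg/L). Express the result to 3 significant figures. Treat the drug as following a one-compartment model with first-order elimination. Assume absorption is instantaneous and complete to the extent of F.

1330 µg/L

Amount reaching circulation = F × Dose = 0.59 × 221.0 = 130.4 mg
C₀ = F·Dose / Vd = 130.4 / 35.0 = 3.726 mg/L
C = C₀ · e^(−k·t) = 3.726 × e^(−0.01570 × 65.6)
  = 3.726 × 0.3570 = 1.330 mg/L
Convert: 1.330 mg/L × 1000 = 1330 µg/L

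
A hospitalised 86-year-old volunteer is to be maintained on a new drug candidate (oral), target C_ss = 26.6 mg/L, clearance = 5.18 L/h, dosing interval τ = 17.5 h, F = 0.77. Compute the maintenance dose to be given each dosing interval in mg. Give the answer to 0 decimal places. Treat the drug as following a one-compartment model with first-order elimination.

At steady state, F × (Dose/τ) = Css × CL.
Dose = Css × CL × τ / F = 26.6 × 5.180 × 17.5 / 0.77 = 3132 mg

3132 mg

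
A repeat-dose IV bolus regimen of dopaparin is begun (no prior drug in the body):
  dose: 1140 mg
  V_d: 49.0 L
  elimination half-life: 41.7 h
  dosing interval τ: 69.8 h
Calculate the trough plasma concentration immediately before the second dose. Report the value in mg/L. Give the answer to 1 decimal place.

7.3 mg/L

C₀ per dose = Dose / Vd = 1140 / 49.0 = 23.27 mg/L
k = ln2 / t½ = 0.693147 / 41.7 = 0.01662 h⁻¹
Fraction remaining after one interval: r = e^(−kτ) = e^(−0.01662 × 69.8) = 0.3135
Before dose 2, 1 dose has been given (aged 1τ).
C_trough = C₀ × r = 23.27 × 0.3135 = 7.295 mg/L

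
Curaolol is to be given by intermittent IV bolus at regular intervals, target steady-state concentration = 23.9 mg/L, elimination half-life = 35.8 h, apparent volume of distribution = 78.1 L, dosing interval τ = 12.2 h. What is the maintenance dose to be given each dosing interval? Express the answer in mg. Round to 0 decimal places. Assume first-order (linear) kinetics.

441 mg

k = ln2 / t½ = 0.693147 / 35.8 = 0.01936 h⁻¹
CL = k × Vd = 0.01936 × 78.1 = 1.512 L/h
At steady state, Dose/τ = Css × CL.
Dose = Css × CL × τ = 23.9 × 1.512 × 12.2 = 440.9 mg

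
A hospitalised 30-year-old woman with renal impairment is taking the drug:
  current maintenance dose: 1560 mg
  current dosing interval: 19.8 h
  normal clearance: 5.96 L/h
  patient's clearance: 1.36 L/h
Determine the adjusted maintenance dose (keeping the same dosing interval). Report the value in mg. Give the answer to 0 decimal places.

356 mg

To keep the same average steady-state level, dosing rate must scale with clearance.
CL ratio = 1.36 / 5.96 = 0.2282
New dose (same interval) = 1560 × 0.2282 = 356.0 mg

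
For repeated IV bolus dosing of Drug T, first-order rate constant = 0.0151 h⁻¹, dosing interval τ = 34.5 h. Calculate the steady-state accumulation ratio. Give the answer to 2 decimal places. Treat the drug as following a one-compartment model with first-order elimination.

e^(−kτ) = e^(−0.01510 × 34.5) = 0.5940
Accumulation ratio R = 1 / (1 − e^(−kτ)) = 1 / (1 − 0.5940) = 2.463

2.46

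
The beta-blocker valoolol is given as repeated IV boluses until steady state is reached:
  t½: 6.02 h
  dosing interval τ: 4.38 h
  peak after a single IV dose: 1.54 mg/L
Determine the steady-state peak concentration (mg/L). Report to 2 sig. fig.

3.9 mg/L

k = ln2 / t½ = 0.693147 / 6.02 = 0.1151 h⁻¹
e^(−kτ) = e^(−0.1151 × 4.38) = 0.6040
Accumulation ratio R = 1 / (1 − e^(−kτ)) = 1 / (1 − 0.6040) = 2.525
Steady-state peak = C₀ × R = 1.54 × 2.525 = 3.889 mg/L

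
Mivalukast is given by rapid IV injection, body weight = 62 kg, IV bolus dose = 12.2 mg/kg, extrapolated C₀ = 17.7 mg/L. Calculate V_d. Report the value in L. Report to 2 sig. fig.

Dose = 12.2 × 62 = 756.4 mg
Vd = Dose / C₀ = 756.4 / 17.7 = 42.73 L

43 L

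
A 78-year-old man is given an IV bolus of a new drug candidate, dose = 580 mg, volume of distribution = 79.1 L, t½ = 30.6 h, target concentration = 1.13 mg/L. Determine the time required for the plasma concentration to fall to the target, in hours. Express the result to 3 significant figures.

C₀ = Dose / Vd = 580.0 / 79.1 = 7.332 mg/L
k = ln2 / t½ = 0.693147 / 30.6 = 0.02265 h⁻¹
t = ln(C₀ / C) / k = ln(7.332 / 1.13) / 0.02265
  = ln(6.488) / 0.02265 = 1.870 / 0.02265 = 82.56 h

82.6 h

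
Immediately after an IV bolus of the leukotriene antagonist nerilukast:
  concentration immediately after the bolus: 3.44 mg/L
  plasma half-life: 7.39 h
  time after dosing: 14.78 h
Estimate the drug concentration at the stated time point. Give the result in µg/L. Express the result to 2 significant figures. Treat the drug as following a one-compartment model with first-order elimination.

k = ln2 / t½ = 0.693147 / 7.39 = 0.09380 h⁻¹
t / t½ = 14.78 / 7.39 = 2 half-lives
C = C₀ × (1/2)^2 = 3.440 × 0.2500 = 0.8600 mg/L
Convert: 0.8600 mg/L × 1000 = 860.0 µg/L

860 µg/L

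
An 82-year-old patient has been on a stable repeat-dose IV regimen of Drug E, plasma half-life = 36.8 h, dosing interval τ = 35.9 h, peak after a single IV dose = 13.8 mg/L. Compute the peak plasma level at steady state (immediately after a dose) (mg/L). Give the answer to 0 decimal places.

28 mg/L

k = ln2 / t½ = 0.693147 / 36.8 = 0.01884 h⁻¹
e^(−kτ) = e^(−0.01884 × 35.9) = 0.5085
Accumulation ratio R = 1 / (1 − e^(−kτ)) = 1 / (1 − 0.5085) = 2.035
Steady-state peak = C₀ × R = 13.8 × 2.035 = 28.08 mg/L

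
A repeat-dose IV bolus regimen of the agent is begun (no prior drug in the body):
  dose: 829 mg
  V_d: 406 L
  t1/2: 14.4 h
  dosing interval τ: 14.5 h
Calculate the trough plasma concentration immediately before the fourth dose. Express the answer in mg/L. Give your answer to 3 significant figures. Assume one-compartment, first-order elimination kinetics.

1.77 mg/L

C₀ per dose = Dose / Vd = 829 / 406 = 2.042 mg/L
k = ln2 / t½ = 0.693147 / 14.4 = 0.04814 h⁻¹
Fraction remaining after one interval: r = e^(−kτ) = e^(−0.04814 × 14.5) = 0.4976
Before dose 4, 3 doses have been given (aged 1τ, 2τ, 3τ).
C_trough = C₀ × (r + r² + … + r^3) = C₀ × r(1−r^3)/(1−r)
        = 2.042 × 0.4976 × (1 − 0.1232) / (1 − 0.4976) = 1.773 mg/L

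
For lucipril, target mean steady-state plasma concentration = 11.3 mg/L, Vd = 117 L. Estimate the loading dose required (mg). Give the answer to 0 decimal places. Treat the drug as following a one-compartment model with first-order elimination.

LD = Css × Vd = 11.3 × 117 = 1322 mg

1322 mg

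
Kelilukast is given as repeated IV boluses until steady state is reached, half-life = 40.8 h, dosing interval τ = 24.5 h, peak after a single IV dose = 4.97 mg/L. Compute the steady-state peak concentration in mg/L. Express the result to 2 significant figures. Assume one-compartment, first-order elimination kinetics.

k = ln2 / t½ = 0.693147 / 40.8 = 0.01699 h⁻¹
e^(−kτ) = e^(−0.01699 × 24.5) = 0.6595
Accumulation ratio R = 1 / (1 − e^(−kτ)) = 1 / (1 − 0.6595) = 2.937
Steady-state peak = C₀ × R = 4.97 × 2.937 = 14.60 mg/L

15 mg/L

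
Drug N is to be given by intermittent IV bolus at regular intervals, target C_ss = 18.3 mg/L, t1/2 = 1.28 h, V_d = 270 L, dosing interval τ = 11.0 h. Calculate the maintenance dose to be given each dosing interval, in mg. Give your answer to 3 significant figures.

29400 mg

k = ln2 / t½ = 0.693147 / 1.28 = 0.5415 h⁻¹
CL = k × Vd = 0.5415 × 270 = 146.2 L/h
At steady state, Dose/τ = Css × CL.
Dose = Css × CL × τ = 18.3 × 146.2 × 11.0 = 29430 mg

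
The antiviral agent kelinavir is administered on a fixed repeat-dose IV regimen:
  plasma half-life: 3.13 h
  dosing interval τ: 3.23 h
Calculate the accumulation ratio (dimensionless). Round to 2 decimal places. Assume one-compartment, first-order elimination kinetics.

k = ln2 / t½ = 0.693147 / 3.13 = 0.2215 h⁻¹
e^(−kτ) = e^(−0.2215 × 3.23) = 0.4890
Accumulation ratio R = 1 / (1 − e^(−kτ)) = 1 / (1 − 0.4890) = 1.957

1.96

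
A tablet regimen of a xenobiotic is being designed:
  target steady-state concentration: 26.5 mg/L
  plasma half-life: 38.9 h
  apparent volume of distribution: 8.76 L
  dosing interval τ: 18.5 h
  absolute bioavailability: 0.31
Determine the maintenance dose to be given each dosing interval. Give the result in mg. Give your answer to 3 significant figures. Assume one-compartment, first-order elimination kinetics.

k = ln2 / t½ = 0.693147 / 38.9 = 0.01782 h⁻¹
CL = k × Vd = 0.01782 × 8.76 = 0.1561 L/h
At steady state, F × (Dose/τ) = Css × CL.
Dose = Css × CL × τ / F = 26.5 × 0.1561 × 18.5 / 0.31 = 246.9 mg

247 mg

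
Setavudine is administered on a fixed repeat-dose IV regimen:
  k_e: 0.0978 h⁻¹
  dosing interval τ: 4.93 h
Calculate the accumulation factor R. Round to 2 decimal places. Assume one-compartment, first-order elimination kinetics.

e^(−kτ) = e^(−0.09780 × 4.93) = 0.6175
Accumulation ratio R = 1 / (1 − e^(−kτ)) = 1 / (1 − 0.6175) = 2.614

2.61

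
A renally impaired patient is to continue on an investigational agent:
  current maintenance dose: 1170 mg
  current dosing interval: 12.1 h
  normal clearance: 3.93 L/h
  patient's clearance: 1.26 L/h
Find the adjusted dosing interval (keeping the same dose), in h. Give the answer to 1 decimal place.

37.7 h

To keep the same average steady-state level, dosing rate must scale with clearance.
CL ratio = 1.26 / 3.93 = 0.3206
New interval (same dose) = 12.1 / 0.3206 = 37.74 h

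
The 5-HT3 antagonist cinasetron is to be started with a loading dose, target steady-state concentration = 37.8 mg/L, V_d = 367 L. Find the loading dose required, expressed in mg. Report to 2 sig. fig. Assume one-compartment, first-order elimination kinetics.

LD = Css × Vd = 37.8 × 367 = 13870 mg

14000 mg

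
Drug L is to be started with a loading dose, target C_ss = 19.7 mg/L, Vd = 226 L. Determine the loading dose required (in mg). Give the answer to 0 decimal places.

4452 mg

LD = Css × Vd = 19.7 × 226 = 4452 mg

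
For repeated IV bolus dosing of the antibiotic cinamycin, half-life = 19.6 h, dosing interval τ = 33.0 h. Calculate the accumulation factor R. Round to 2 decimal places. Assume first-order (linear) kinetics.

1.45

k = ln2 / t½ = 0.693147 / 19.6 = 0.03536 h⁻¹
e^(−kτ) = e^(−0.03536 × 33.0) = 0.3113
Accumulation ratio R = 1 / (1 − e^(−kτ)) = 1 / (1 − 0.3113) = 1.452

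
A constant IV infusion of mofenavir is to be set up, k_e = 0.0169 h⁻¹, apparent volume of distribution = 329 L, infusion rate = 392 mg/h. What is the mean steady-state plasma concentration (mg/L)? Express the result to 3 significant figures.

70.5 mg/L

CL = k × Vd = 0.01690 × 329 = 5.560 L/h
At steady state Css = R₀ / CL = 392 / 5.560 = 70.50 mg/L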